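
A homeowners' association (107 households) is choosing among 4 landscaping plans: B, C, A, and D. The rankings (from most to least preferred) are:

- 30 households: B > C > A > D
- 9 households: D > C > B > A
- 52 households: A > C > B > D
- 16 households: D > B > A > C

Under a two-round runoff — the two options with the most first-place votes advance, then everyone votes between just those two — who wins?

Round 1 first-place votes: B 30, C 0, A 52, D 25.
A and B advance.
Runoff: A is preferred to B by 52 voters; B by 55.
B wins the runoff.

B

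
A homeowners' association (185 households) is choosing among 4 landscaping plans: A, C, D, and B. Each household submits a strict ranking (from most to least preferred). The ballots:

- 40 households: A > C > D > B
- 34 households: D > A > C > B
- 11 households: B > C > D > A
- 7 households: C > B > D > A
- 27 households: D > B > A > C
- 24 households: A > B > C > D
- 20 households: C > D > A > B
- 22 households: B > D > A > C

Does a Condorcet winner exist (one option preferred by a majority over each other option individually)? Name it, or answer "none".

Checking pairwise contests:
D beats A 121–64.
A beats C 147–38.
C beats D 102–83.
A beats B 118–67.
Every option loses at least one head-to-head, so there is no Condorcet winner.

none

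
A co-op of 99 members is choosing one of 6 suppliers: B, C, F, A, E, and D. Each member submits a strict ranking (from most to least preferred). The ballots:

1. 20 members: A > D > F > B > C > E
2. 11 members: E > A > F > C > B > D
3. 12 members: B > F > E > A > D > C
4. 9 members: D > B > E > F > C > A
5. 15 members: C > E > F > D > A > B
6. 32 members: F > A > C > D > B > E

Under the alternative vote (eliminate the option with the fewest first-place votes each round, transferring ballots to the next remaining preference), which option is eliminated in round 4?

B

Round 1: B 12, C 15, F 32, A 20, E 11, D 9. Eliminate D.
Round 2: B 21, C 15, F 32, A 20, E 11. Eliminate E.
Round 3: B 21, C 15, F 32, A 31. Eliminate C.
Round 4: B 21, F 47, A 31. Eliminate B.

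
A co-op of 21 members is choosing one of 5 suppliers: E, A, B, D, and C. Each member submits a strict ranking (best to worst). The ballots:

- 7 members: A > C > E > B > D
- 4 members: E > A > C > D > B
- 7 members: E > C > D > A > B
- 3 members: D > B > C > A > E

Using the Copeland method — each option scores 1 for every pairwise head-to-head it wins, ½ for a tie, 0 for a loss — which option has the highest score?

E: beats A, B, D, and C → score 4.
A: beats B, D, and C; loses to E → score 3.
B: loses to E, A, D, and C → score 0.
D: beats B; loses to E, A, and C → score 1.
C: beats B and D; loses to E and A → score 2.
E has the best pairwise record.

E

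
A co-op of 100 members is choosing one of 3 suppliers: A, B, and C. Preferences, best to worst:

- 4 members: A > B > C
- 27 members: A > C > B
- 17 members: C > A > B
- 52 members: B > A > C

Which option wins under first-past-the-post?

First-place votes: A 31, B 52, C 17.
B has the most first-place votes.

B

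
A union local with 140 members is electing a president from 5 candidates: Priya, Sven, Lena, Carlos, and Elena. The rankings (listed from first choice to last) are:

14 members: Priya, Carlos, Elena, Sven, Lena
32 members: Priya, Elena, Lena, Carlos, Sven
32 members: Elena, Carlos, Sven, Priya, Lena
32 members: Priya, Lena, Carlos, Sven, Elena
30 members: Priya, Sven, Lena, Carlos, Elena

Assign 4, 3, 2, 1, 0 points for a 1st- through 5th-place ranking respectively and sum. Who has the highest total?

Priya

Priya: 14·4 + 32·4 + 32·1 + 32·4 + 30·4 = 464
Sven: 14·1 + 32·0 + 32·2 + 32·1 + 30·3 = 200
Lena: 14·0 + 32·2 + 32·0 + 32·3 + 30·2 = 220
Carlos: 14·3 + 32·1 + 32·3 + 32·2 + 30·1 = 264
Elena: 14·2 + 32·3 + 32·4 + 32·0 + 30·0 = 252
Priya has the highest Borda score (464).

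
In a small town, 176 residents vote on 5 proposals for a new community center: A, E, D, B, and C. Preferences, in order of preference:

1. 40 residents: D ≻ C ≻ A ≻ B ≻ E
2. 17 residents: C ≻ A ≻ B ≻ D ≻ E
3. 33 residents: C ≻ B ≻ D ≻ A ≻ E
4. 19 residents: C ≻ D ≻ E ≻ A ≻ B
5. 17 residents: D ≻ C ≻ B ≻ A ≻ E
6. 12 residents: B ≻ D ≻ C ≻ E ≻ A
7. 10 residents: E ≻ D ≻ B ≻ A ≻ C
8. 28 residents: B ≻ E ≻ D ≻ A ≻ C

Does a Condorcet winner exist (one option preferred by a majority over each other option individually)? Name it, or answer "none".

Checking pairwise contests:
D beats A 159–17.
A beats E 107–69.
B beats D 90–86.
C beats B 126–50.
D beats C 107–69.
Every option loses at least one head-to-head, so there is no Condorcet winner.

none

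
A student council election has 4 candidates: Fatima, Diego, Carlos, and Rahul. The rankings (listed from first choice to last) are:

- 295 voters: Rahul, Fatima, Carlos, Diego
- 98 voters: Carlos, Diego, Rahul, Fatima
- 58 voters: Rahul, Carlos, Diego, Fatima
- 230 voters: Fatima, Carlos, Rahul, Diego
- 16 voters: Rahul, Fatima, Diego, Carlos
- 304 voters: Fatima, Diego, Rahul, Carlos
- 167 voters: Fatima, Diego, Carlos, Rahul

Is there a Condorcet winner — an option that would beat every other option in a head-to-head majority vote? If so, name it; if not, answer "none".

Fatima vs Diego: 1012–156 for Fatima.
Fatima vs Carlos: 1012–156 for Fatima.
Fatima vs Rahul: 701–467 for Fatima.
Fatima beats every other option head-to-head.

Fatima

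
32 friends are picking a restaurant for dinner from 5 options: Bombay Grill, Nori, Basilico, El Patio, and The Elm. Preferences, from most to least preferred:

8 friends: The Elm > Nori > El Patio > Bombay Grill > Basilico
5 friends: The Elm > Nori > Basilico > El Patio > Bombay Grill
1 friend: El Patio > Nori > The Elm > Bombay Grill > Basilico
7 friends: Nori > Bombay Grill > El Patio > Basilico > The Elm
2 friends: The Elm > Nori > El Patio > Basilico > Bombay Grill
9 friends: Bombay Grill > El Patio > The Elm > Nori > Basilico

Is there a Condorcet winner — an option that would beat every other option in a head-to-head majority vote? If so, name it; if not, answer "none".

none

Checking pairwise contests:
Nori beats Bombay Grill 23–9.
The Elm beats Nori 24–8.
Bombay Grill beats Basilico 25–7.
Nori beats El Patio 22–10.
El Patio beats The Elm 17–15.
Every option loses at least one head-to-head, so there is no Condorcet winner.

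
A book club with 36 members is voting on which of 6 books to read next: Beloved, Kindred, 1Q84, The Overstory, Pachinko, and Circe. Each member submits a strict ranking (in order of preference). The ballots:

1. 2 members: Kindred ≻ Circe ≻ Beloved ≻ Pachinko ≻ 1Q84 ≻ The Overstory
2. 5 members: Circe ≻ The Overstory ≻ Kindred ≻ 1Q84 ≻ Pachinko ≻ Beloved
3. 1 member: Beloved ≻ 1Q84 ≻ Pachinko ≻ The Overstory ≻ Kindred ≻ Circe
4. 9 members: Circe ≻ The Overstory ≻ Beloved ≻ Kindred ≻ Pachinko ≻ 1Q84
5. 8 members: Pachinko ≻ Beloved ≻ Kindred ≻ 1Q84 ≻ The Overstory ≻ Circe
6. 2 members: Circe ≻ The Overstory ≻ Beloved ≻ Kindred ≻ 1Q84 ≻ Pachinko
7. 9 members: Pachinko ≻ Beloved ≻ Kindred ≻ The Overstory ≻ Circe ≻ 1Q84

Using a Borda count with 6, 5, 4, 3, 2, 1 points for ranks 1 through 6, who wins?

Beloved

Beloved: 2·4 + 5·1 + 1·6 + 9·4 + 8·5 + 2·4 + 9·5 = 148
Kindred: 2·6 + 5·4 + 1·2 + 9·3 + 8·4 + 2·3 + 9·4 = 135
1Q84: 2·2 + 5·3 + 1·5 + 9·1 + 8·3 + 2·2 + 9·1 = 70
The Overstory: 2·1 + 5·5 + 1·3 + 9·5 + 8·2 + 2·5 + 9·3 = 128
Pachinko: 2·3 + 5·2 + 1·4 + 9·2 + 8·6 + 2·1 + 9·6 = 142
Circe: 2·5 + 5·6 + 1·1 + 9·6 + 8·1 + 2·6 + 9·2 = 133
Beloved has the highest Borda score (148).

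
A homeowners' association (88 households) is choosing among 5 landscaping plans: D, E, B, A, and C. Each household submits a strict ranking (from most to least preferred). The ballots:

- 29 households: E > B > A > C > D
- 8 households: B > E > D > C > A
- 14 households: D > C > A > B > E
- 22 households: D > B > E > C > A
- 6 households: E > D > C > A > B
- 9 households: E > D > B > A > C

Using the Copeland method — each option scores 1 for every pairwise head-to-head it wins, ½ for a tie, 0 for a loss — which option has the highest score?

D: beats B, A, and C; loses to E → score 3.
E: beats D, A, and C; ties B → score 3.5.
B: beats A and C; ties E; loses to D → score 2.5.
A: loses to D, E, B, and C → score 0.
C: beats A; loses to D, E, and B → score 1.
E has the best pairwise record.

E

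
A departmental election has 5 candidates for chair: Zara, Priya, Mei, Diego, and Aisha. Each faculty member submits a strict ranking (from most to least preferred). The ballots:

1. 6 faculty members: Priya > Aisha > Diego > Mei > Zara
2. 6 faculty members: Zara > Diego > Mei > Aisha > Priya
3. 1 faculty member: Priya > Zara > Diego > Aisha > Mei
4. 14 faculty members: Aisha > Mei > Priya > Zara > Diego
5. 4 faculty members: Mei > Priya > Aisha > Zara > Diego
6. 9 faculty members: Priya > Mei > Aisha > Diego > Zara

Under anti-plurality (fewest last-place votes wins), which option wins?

Aisha

Last-place votes: Zara 15, Priya 6, Mei 1, Diego 18, Aisha 0.
Aisha is ranked last by the fewest voters, so Aisha wins.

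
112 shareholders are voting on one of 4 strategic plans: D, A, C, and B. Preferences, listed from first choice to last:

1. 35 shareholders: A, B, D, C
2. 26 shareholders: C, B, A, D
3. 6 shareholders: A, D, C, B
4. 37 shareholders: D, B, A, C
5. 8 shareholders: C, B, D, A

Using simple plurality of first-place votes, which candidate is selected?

A

First-place votes: D 37, A 41, C 34, B 0.
A has the most first-place votes.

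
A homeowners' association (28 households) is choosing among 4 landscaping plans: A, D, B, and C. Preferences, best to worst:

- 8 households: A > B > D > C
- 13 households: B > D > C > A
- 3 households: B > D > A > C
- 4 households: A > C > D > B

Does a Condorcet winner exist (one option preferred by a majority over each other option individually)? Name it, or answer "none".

B

B vs A: 16–12 for B.
B vs D: 24–4 for B.
B vs C: 24–4 for B.
B beats every other option head-to-head.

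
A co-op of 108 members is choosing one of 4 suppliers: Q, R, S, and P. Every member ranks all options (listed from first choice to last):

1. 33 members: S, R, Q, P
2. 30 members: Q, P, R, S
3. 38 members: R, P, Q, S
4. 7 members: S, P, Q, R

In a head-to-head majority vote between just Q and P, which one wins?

Q

Voters preferring Q to P: 63; preferring P to Q: 45.
Q wins the head-to-head.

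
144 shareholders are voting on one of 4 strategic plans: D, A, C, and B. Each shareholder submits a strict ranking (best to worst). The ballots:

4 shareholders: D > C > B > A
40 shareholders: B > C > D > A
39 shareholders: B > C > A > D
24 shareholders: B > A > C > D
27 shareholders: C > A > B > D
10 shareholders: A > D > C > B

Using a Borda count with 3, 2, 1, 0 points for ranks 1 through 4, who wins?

D: 4·3 + 40·1 + 39·0 + 24·0 + 27·0 + 10·2 = 72
A: 4·0 + 40·0 + 39·1 + 24·2 + 27·2 + 10·3 = 171
C: 4·2 + 40·2 + 39·2 + 24·1 + 27·3 + 10·1 = 281
B: 4·1 + 40·3 + 39·3 + 24·3 + 27·1 + 10·0 = 340
B has the highest Borda score (340).

B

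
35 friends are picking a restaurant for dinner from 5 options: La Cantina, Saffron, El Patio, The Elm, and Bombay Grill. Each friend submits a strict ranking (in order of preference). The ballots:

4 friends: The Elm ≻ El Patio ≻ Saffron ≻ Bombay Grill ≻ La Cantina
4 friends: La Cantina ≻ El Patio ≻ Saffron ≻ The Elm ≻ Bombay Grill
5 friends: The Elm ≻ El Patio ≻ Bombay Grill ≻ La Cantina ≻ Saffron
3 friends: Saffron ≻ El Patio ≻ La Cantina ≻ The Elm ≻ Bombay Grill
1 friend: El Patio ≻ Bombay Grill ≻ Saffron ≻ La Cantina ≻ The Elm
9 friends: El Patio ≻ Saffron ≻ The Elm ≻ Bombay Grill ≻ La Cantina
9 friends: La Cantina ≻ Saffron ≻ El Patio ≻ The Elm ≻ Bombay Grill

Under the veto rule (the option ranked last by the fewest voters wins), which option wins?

Last-place votes: La Cantina 13, Saffron 5, El Patio 0, The Elm 1, Bombay Grill 16.
El Patio is ranked last by the fewest voters, so El Patio wins.

El Patio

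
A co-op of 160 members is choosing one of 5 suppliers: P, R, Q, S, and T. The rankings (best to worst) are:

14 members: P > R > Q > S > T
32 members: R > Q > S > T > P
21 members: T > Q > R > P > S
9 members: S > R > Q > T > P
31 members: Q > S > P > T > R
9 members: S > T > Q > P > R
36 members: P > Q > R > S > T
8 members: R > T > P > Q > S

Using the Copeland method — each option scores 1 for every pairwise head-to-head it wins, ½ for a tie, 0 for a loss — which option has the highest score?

Q

P: beats R and T; loses to Q and S → score 2.
R: beats S and T; loses to P and Q → score 2.
Q: beats P, R, S, and T → score 4.
S: beats P and T; loses to R and Q → score 2.
T: loses to P, R, Q, and S → score 0.
Q has the best pairwise record.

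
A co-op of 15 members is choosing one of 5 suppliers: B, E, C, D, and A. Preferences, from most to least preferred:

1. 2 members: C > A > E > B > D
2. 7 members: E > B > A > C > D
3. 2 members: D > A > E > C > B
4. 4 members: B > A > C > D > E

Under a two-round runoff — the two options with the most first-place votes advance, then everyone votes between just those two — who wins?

E

Round 1 first-place votes: B 4, E 7, C 2, D 2, A 0.
E and B advance.
Runoff: E is preferred to B by 11 voters; B by 4.
E wins the runoff.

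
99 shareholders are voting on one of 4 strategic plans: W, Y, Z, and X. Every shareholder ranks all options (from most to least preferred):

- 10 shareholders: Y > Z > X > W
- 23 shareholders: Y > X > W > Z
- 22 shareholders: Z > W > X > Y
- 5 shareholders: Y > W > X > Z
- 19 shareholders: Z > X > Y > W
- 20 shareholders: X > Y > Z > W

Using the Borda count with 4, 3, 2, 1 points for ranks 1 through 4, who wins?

X

W: 10·1 + 23·2 + 22·3 + 5·3 + 19·1 + 20·1 = 176
Y: 10·4 + 23·4 + 22·1 + 5·4 + 19·2 + 20·3 = 272
Z: 10·3 + 23·1 + 22·4 + 5·1 + 19·4 + 20·2 = 262
X: 10·2 + 23·3 + 22·2 + 5·2 + 19·3 + 20·4 = 280
X has the highest Borda score (280).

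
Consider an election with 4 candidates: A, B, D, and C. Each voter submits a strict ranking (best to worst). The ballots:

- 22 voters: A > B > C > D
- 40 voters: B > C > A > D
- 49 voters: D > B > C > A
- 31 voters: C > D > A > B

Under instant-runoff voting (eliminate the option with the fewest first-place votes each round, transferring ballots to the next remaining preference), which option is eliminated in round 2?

C

Round 1: A 22, B 40, D 49, C 31. Eliminate A.
Round 2: B 62, D 49, C 31. Eliminate C.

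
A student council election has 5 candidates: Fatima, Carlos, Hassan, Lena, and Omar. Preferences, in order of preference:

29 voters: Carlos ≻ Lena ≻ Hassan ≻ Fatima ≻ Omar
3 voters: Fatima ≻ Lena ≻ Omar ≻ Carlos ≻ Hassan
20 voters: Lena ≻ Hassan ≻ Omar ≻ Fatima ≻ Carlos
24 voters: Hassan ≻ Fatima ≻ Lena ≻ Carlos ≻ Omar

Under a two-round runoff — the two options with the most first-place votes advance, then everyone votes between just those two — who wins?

Hassan

Round 1 first-place votes: Fatima 3, Carlos 29, Hassan 24, Lena 20, Omar 0.
Carlos and Hassan advance.
Runoff: Carlos is preferred to Hassan by 32 voters; Hassan by 44.
Hassan wins the runoff.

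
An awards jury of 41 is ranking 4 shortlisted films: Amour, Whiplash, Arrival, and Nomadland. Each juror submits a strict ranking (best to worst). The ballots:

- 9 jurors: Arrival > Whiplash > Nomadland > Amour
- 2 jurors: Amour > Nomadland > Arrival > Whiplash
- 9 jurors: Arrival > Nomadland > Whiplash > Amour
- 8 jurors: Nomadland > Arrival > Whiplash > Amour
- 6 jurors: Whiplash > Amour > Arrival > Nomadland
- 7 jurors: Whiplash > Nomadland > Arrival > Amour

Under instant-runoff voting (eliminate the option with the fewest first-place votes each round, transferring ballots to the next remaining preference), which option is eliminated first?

Round 1: Amour 2, Whiplash 13, Arrival 18, Nomadland 8. Eliminate Amour.

Amour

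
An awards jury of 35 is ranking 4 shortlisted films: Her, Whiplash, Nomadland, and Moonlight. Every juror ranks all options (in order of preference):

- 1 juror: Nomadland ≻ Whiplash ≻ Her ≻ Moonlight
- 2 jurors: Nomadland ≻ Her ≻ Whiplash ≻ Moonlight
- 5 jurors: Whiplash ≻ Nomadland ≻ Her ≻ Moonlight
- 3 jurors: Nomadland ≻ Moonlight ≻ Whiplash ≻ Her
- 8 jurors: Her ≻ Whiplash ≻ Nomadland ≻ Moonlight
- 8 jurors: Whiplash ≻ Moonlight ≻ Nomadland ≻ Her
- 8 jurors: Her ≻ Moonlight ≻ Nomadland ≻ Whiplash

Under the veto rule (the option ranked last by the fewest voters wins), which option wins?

Nomadland

Last-place votes: Her 11, Whiplash 8, Nomadland 0, Moonlight 16.
Nomadland is ranked last by the fewest voters, so Nomadland wins.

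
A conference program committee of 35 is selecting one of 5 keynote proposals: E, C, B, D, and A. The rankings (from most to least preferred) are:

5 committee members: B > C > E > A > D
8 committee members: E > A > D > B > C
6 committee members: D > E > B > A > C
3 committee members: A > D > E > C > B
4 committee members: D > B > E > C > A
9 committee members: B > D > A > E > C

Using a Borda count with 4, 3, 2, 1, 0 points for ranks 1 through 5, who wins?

E: 5·2 + 8·4 + 6·3 + 3·2 + 4·2 + 9·1 = 83
C: 5·3 + 8·0 + 6·0 + 3·1 + 4·1 + 9·0 = 22
B: 5·4 + 8·1 + 6·2 + 3·0 + 4·3 + 9·4 = 88
D: 5·0 + 8·2 + 6·4 + 3·3 + 4·4 + 9·3 = 92
A: 5·1 + 8·3 + 6·1 + 3·4 + 4·0 + 9·2 = 65
D has the highest Borda score (92).

D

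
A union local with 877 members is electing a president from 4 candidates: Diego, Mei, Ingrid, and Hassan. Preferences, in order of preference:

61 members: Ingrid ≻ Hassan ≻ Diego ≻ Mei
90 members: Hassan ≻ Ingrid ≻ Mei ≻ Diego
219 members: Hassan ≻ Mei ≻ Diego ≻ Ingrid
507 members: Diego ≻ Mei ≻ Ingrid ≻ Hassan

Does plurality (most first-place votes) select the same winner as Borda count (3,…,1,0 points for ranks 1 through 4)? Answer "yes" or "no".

yes

Plurality — first-place votes: Diego 507, Mei 0, Ingrid 61, Hassan 309. Winner: Diego.
Borda — scores: Diego 1801, Mei 1542, Ingrid 870, Hassan 1049. Winner: Diego.
The two methods agree.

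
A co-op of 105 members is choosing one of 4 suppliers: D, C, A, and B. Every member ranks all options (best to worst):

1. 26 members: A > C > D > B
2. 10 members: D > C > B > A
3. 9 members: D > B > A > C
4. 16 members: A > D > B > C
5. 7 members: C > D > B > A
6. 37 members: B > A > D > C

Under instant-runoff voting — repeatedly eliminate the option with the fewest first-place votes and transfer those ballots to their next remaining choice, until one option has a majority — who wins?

B

Round 1: D 19, C 7, A 42, B 37. Eliminate C.
Round 2: D 26, A 42, B 37. Eliminate D.
Round 3: A 42, B 63. B has a majority.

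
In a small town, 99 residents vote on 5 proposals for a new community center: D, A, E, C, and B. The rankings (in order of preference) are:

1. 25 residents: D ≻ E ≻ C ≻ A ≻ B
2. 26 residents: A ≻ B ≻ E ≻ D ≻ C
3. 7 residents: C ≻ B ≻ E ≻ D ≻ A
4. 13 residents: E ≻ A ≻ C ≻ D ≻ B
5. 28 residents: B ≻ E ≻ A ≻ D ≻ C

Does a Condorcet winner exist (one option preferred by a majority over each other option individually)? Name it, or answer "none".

Checking pairwise contests:
A beats D 67–32.
E beats A 73–26.
B beats E 61–38.
D beats C 79–20.
A beats B 64–35.
Every option loses at least one head-to-head, so there is no Condorcet winner.

none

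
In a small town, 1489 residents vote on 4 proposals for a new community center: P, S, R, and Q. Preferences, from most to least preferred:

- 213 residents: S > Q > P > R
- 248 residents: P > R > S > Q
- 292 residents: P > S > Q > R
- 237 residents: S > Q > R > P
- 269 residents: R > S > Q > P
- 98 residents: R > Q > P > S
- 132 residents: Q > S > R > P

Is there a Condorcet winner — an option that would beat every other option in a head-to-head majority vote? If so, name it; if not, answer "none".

S

S vs P: 851–638 for S.
S vs R: 874–615 for S.
S vs Q: 1259–230 for S.
S beats every other option head-to-head.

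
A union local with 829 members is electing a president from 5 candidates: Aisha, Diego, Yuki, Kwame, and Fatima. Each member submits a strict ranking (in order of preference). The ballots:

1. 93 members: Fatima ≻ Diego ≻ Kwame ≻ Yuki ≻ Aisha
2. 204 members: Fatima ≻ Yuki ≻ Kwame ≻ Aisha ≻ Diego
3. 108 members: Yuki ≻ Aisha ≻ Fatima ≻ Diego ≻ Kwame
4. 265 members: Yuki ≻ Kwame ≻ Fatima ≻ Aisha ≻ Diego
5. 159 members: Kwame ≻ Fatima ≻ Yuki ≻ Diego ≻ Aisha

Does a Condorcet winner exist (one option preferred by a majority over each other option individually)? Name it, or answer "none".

Checking pairwise contests:
Yuki beats Aisha 829–0.
Aisha beats Diego 577–252.
Fatima beats Yuki 456–373.
Yuki beats Kwame 577–252.
Kwame beats Fatima 424–405.
Every option loses at least one head-to-head, so there is no Condorcet winner.

none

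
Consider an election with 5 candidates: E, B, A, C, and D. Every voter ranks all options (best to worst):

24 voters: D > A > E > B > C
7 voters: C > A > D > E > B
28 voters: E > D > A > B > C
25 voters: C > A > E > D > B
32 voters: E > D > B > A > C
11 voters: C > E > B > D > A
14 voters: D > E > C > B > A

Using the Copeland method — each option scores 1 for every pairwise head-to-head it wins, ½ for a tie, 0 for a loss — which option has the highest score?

E

E: beats B, A, C, and D → score 4.
B: beats C; loses to E, A, and D → score 1.
A: beats B and C; loses to E and D → score 2.
C: loses to E, B, A, and D → score 0.
D: beats B, A, and C; loses to E → score 3.
E has the best pairwise record.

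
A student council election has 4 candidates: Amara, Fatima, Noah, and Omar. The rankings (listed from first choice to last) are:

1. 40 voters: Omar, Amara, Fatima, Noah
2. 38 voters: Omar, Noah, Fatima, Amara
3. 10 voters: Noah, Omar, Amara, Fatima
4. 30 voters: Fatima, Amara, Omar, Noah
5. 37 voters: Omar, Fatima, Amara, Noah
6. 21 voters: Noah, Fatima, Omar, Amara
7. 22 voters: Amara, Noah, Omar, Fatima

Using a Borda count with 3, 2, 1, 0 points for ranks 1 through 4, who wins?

Omar

Amara: 40·2 + 38·0 + 10·1 + 30·2 + 37·1 + 21·0 + 22·3 = 253
Fatima: 40·1 + 38·1 + 10·0 + 30·3 + 37·2 + 21·2 + 22·0 = 284
Noah: 40·0 + 38·2 + 10·3 + 30·0 + 37·0 + 21·3 + 22·2 = 213
Omar: 40·3 + 38·3 + 10·2 + 30·1 + 37·3 + 21·1 + 22·1 = 438
Omar has the highest Borda score (438).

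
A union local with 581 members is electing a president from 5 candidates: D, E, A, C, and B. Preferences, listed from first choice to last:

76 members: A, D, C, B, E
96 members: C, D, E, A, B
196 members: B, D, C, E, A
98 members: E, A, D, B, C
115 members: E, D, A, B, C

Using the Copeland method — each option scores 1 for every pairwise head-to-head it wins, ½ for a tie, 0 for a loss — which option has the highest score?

D: beats E, A, C, and B → score 4.
E: beats A and B; loses to D and C → score 2.
A: beats B; loses to D, E, and C → score 1.
C: beats E and A; loses to D and B → score 2.
B: beats C; loses to D, E, and A → score 1.
D has the best pairwise record.

D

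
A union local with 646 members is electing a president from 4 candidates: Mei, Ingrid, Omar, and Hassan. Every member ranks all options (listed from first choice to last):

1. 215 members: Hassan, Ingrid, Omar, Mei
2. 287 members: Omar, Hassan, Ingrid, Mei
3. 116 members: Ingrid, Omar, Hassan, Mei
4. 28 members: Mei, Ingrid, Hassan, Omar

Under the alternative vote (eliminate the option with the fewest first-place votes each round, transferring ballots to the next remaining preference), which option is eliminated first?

Round 1: Mei 28, Ingrid 116, Omar 287, Hassan 215. Eliminate Mei.

Mei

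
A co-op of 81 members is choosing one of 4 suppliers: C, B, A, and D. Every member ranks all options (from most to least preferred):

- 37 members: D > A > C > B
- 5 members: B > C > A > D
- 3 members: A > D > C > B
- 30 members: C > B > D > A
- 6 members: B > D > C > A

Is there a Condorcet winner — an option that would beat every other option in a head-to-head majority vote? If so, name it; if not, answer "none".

Checking pairwise contests:
D beats C 46–35.
C beats B 70–11.
C beats A 41–40.
B beats D 41–40.
Every option loses at least one head-to-head, so there is no Condorcet winner.

none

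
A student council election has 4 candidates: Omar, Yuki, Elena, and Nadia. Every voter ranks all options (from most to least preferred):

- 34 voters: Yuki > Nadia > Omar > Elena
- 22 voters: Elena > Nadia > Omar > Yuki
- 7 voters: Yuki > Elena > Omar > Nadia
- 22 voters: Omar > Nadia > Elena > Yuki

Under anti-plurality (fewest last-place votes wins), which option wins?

Last-place votes: Omar 0, Yuki 44, Elena 34, Nadia 7.
Omar is ranked last by the fewest voters, so Omar wins.

Omar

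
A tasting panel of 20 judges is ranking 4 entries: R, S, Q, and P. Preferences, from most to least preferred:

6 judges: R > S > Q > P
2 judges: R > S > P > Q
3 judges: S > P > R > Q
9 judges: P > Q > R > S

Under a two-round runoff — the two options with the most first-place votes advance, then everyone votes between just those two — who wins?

P

Round 1 first-place votes: R 8, S 3, Q 0, P 9.
P and R advance.
Runoff: P is preferred to R by 12 voters; R by 8.
P wins the runoff.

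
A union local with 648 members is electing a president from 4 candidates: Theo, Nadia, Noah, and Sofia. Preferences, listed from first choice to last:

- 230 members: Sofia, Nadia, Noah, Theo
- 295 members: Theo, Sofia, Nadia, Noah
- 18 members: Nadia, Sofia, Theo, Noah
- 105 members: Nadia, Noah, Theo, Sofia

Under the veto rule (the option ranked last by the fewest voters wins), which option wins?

Last-place votes: Theo 230, Nadia 0, Noah 313, Sofia 105.
Nadia is ranked last by the fewest voters, so Nadia wins.

Nadia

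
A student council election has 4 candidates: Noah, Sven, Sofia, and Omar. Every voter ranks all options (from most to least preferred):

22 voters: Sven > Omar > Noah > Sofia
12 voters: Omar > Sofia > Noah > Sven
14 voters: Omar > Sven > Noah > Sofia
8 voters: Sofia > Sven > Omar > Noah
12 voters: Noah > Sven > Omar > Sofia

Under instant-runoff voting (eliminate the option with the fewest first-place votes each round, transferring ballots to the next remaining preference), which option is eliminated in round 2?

Round 1: Noah 12, Sven 22, Sofia 8, Omar 26. Eliminate Sofia.
Round 2: Noah 12, Sven 30, Omar 26. Eliminate Noah.

Noah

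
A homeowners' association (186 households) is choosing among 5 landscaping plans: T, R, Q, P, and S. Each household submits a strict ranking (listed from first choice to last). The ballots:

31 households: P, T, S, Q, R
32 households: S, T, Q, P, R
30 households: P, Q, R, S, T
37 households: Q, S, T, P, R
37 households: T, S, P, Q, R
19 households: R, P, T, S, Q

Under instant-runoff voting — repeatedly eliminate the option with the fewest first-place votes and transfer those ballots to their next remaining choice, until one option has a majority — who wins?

Round 1: T 37, R 19, Q 37, P 61, S 32. Eliminate R.
Round 2: T 37, Q 37, P 80, S 32. Eliminate S.
Round 3: T 69, Q 37, P 80. Eliminate Q.
Round 4: T 106, P 80. T has a majority.

T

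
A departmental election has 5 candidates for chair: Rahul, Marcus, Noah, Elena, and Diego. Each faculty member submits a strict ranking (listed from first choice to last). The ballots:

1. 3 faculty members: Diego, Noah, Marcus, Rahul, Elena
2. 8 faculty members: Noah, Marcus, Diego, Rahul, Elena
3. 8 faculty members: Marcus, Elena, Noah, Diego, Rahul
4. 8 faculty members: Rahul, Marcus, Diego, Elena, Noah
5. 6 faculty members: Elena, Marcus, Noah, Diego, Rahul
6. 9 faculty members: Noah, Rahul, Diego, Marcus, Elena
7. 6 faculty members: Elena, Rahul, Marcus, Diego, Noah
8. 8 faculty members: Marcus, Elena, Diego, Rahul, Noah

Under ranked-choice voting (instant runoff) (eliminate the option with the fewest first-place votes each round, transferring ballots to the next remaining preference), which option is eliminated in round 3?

Elena

Round 1: Rahul 8, Marcus 16, Noah 17, Elena 12, Diego 3. Eliminate Diego.
Round 2: Rahul 8, Marcus 16, Noah 20, Elena 12. Eliminate Rahul.
Round 3: Marcus 24, Noah 20, Elena 12. Eliminate Elena.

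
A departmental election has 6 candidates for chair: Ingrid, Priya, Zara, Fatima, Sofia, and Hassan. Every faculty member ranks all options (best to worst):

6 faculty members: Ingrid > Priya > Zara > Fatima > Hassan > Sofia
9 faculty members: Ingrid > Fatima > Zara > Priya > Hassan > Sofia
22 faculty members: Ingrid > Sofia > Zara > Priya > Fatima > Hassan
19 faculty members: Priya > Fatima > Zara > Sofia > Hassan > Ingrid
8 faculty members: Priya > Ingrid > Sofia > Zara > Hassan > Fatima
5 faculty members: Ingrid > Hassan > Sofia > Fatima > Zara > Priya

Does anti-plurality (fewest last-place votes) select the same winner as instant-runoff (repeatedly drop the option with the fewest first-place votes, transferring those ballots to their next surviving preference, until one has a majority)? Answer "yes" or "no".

no

Anti-plurality — last-place votes: Ingrid 19, Priya 5, Zara 0, Fatima 8, Sofia 15, Hassan 22. Winner: Zara.
Instant-runoff — R1 Ingrid 42, Priya 27, Zara 0, Fatima 0, Sofia 0, Hassan 0 (Ingrid winner). Winner: Ingrid.
The two methods disagree.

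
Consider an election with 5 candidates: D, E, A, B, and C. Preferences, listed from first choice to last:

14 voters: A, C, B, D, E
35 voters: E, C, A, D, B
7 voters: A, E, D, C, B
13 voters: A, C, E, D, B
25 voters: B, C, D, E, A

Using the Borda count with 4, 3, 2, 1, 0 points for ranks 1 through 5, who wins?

C

D: 14·1 + 35·1 + 7·2 + 13·1 + 25·2 = 126
E: 14·0 + 35·4 + 7·3 + 13·2 + 25·1 = 212
A: 14·4 + 35·2 + 7·4 + 13·4 + 25·0 = 206
B: 14·2 + 35·0 + 7·0 + 13·0 + 25·4 = 128
C: 14·3 + 35·3 + 7·1 + 13·3 + 25·3 = 268
C has the highest Borda score (268).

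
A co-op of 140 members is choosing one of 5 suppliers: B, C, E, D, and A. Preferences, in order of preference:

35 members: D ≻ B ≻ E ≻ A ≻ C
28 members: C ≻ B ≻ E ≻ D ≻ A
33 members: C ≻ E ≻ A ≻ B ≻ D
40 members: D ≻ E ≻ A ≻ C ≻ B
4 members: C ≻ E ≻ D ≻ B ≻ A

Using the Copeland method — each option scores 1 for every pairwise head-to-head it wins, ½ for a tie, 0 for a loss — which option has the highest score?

D

B: loses to C, E, D, and A → score 0.
C: beats B; loses to E, D, and A → score 1.
E: beats B, C, and A; loses to D → score 3.
D: beats B, C, E, and A → score 4.
A: beats B and C; loses to E and D → score 2.
D has the best pairwise record.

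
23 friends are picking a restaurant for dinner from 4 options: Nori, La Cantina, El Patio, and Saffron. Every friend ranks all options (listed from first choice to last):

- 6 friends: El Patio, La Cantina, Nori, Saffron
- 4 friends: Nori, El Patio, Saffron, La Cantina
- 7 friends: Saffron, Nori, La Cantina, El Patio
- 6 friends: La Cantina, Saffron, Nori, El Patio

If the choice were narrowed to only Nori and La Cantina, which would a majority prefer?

Voters preferring Nori to La Cantina: 11; preferring La Cantina to Nori: 12.
La Cantina wins the head-to-head.

La Cantina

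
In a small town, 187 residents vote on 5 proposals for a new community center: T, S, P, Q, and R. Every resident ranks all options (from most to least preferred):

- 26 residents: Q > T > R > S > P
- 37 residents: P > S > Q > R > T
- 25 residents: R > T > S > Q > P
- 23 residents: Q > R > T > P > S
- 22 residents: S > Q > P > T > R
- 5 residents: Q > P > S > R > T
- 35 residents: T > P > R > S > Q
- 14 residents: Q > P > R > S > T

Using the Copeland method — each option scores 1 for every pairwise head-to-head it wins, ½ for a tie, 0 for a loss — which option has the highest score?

T: beats S and P; loses to Q and R → score 2.
S: beats Q; loses to T, P, and R → score 1.
P: beats S and R; loses to T and Q → score 2.
Q: beats T, P, and R; loses to S → score 3.
R: beats T and S; loses to P and Q → score 2.
Q has the best pairwise record.

Q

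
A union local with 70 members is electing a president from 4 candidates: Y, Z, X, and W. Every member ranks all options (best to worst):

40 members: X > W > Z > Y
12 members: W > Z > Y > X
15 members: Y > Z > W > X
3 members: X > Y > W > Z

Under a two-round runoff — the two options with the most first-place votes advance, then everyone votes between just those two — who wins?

Round 1 first-place votes: Y 15, Z 0, X 43, W 12.
X and Y advance.
Runoff: X is preferred to Y by 43 voters; Y by 27.
X wins the runoff.

X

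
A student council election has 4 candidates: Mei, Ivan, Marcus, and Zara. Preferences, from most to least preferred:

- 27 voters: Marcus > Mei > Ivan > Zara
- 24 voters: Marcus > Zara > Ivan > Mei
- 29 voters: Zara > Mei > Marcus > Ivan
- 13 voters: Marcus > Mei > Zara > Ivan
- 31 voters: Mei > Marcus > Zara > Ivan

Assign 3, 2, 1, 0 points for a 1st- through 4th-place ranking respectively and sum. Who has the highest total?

Mei: 27·2 + 24·0 + 29·2 + 13·2 + 31·3 = 231
Ivan: 27·1 + 24·1 + 29·0 + 13·0 + 31·0 = 51
Marcus: 27·3 + 24·3 + 29·1 + 13·3 + 31·2 = 283
Zara: 27·0 + 24·2 + 29·3 + 13·1 + 31·1 = 179
Marcus has the highest Borda score (283).

Marcus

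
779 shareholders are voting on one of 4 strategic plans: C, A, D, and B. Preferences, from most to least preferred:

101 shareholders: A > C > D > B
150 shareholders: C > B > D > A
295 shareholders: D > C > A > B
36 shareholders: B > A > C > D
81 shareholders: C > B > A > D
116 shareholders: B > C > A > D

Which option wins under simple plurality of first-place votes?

First-place votes: C 231, A 101, D 295, B 152.
D has the most first-place votes.

D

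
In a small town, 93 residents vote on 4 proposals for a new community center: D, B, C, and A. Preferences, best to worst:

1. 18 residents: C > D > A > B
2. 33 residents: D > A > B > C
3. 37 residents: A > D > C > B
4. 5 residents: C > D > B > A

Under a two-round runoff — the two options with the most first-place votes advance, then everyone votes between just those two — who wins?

Round 1 first-place votes: D 33, B 0, C 23, A 37.
A and D advance.
Runoff: A is preferred to D by 37 voters; D by 56.
D wins the runoff.

D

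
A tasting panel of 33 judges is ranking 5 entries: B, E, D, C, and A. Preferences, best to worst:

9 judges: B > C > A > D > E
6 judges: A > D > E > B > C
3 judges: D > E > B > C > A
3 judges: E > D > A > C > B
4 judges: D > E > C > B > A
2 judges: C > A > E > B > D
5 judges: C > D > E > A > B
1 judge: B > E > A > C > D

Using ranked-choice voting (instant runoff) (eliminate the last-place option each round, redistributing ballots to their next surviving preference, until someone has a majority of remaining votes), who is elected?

Round 1: B 10, E 3, D 7, C 7, A 6. Eliminate E.
Round 2: B 10, D 10, C 7, A 6. Eliminate A.
Round 3: B 10, D 16, C 7. Eliminate C.
Round 4: B 12, D 21. D has a majority.

D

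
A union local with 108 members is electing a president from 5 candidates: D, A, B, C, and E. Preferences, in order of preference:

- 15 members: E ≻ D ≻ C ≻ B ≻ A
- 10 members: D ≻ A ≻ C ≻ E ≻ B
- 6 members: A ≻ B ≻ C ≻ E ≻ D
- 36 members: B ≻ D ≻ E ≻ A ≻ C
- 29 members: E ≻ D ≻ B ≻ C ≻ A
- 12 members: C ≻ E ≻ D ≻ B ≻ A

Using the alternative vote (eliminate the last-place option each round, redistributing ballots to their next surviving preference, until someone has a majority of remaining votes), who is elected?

E

Round 1: D 10, A 6, B 36, C 12, E 44. Eliminate A.
Round 2: D 10, B 42, C 12, E 44. Eliminate D.
Round 3: B 42, C 22, E 44. Eliminate C.
Round 4: B 42, E 66. E has a majority.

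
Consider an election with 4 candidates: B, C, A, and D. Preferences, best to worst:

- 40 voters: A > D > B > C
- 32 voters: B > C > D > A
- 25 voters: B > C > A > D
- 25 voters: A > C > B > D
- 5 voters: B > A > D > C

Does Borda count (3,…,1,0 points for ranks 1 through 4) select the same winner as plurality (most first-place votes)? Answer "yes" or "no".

no

Borda — scores: B 251, C 164, A 230, D 117. Winner: B.
Plurality — first-place votes: B 62, C 0, A 65, D 0. Winner: A.
The two methods disagree.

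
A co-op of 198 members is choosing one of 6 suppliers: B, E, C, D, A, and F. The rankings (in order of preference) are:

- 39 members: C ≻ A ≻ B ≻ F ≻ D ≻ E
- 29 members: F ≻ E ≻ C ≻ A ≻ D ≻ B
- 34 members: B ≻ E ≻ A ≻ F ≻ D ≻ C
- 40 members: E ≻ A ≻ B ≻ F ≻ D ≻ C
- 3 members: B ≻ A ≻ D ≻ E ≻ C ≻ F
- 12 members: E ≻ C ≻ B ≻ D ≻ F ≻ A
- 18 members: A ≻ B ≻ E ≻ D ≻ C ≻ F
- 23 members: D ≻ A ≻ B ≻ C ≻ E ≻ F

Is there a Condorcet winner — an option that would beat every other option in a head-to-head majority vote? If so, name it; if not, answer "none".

none

Checking pairwise contests:
A beats B 149–49.
B beats E 117–81.
B beats C 118–80.
B beats D 146–52.
E beats A 115–83.
B beats F 169–29.
Every option loses at least one head-to-head, so there is no Condorcet winner.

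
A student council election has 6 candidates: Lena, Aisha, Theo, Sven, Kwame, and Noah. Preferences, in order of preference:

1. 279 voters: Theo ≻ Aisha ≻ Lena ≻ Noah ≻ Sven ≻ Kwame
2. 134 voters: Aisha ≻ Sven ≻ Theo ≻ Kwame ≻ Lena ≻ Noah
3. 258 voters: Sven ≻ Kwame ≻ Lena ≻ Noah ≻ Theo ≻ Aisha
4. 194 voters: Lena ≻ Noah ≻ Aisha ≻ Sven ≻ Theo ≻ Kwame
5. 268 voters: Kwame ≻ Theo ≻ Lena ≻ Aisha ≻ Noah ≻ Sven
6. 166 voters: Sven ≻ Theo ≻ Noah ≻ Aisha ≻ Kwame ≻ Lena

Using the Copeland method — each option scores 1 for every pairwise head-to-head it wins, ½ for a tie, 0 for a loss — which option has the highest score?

Lena: beats Aisha, Sven, and Noah; loses to Theo and Kwame → score 3.
Aisha: beats Sven, Kwame, and Noah; loses to Lena and Theo → score 3.
Theo: beats Lena, Aisha, Kwame, and Noah; loses to Sven → score 4.
Sven: beats Theo and Kwame; loses to Lena, Aisha, and Noah → score 2.
Kwame: beats Lena and Noah; loses to Aisha, Theo, and Sven → score 2.
Noah: beats Sven; loses to Lena, Aisha, Theo, and Kwame → score 1.
Theo has the best pairwise record.

Theo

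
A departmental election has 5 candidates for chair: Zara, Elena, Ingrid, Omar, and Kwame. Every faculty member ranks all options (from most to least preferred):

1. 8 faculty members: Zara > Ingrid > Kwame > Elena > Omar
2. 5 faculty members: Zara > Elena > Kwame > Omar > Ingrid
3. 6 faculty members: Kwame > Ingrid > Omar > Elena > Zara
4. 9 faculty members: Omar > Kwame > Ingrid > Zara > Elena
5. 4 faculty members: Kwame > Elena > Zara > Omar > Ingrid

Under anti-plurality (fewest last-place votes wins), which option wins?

Kwame

Last-place votes: Zara 6, Elena 9, Ingrid 9, Omar 8, Kwame 0.
Kwame is ranked last by the fewest voters, so Kwame wins.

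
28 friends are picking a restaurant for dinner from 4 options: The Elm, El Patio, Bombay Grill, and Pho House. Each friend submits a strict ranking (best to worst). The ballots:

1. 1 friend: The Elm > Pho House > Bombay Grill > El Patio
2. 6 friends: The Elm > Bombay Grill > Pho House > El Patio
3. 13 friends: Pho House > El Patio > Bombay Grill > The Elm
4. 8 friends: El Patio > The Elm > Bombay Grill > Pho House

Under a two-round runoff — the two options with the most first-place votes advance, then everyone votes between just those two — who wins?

Pho House

Round 1 first-place votes: The Elm 7, El Patio 8, Bombay Grill 0, Pho House 13.
Pho House and El Patio advance.
Runoff: Pho House is preferred to El Patio by 20 voters; El Patio by 8.
Pho House wins the runoff.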